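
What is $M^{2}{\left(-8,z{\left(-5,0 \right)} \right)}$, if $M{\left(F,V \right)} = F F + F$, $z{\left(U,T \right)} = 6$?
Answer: $3136$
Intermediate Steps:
$M{\left(F,V \right)} = F + F^{2}$ ($M{\left(F,V \right)} = F^{2} + F = F + F^{2}$)
$M^{2}{\left(-8,z{\left(-5,0 \right)} \right)} = \left(- 8 \left(1 - 8\right)\right)^{2} = \left(\left(-8\right) \left(-7\right)\right)^{2} = 56^{2} = 3136$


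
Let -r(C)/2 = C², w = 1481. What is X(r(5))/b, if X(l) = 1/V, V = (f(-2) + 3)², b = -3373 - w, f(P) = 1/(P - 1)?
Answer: -3/103552 ≈ -2.8971e-5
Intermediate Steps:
f(P) = 1/(-1 + P)
r(C) = -2*C²
b = -4854 (b = -3373 - 1*1481 = -3373 - 1481 = -4854)
V = 64/9 (V = (1/(-1 - 2) + 3)² = (1/(-3) + 3)² = (-⅓ + 3)² = (8/3)² = 64/9 ≈ 7.1111)
X(l) = 9/64 (X(l) = 1/(64/9) = 9/64)
X(r(5))/b = (9/64)/(-4854) = (9/64)*(-1/4854) = -3/103552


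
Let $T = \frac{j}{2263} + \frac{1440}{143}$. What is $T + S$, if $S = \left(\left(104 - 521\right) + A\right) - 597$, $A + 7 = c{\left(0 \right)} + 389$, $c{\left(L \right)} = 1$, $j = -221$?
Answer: $- \frac{200970162}{323609} \approx -621.03$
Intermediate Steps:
$T = \frac{3227117}{323609}$ ($T = - \frac{221}{2263} + \frac{1440}{143} = \frac{3227117}{323609} \approx 9.9723$)
$A = 383$ ($A = -7 + \left(1 + 389\right) = -7 + 390 = 383$)
$S = -631$ ($S = \left(\left(104 - 521\right) + 383\right) - 597 = \left(-417 + 383\right) - 597 = -34 - 597 = -631$)
$T + S = \frac{3227117}{323609} - 631 = - \frac{200970162}{323609}$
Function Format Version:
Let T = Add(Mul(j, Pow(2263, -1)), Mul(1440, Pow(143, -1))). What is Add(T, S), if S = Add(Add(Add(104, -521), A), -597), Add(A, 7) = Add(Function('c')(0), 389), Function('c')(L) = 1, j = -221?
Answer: Rational(-200970162, 323609) ≈ -621.03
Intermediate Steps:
T = Rational(3227117, 323609) (T = Add(Mul(-221, Pow(2263, -1)), Mul(1440, Pow(143, -1))) = Add(Mul(-221, Rational(1, 2263)), Mul(1440, Rational(1, 143))) = Add(Rational(-221, 2263), Rational(1440, 143)) = Rational(3227117, 323609) ≈ 9.9723)
A = 383 (A = Add(-7, Add(1, 389)) = Add(-7, 390) = 383)
S = -631 (S = Add(Add(Add(104, -521), 383), -597) = Add(Add(-417, 383), -597) = Add(-34, -597) = -631)
Add(T, S) = Add(Rational(3227117, 323609), -631) = Rational(-200970162, 323609)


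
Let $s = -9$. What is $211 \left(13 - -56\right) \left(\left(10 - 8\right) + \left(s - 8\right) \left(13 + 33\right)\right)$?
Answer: $-11356020$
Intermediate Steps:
$211 \left(13 - -56\right) \left(\left(10 - 8\right) + \left(s - 8\right) \left(13 + 33\right)\right) = 211 \left(13 - -56\right) \left(\left(10 - 8\right) + \left(-9 - 8\right) \left(13 + 33\right)\right) = 211 \left(13 + 56\right) \left(2 - 782\right) = 211 \cdot 69 \left(2 - 782\right) = 14559 \left(-780\right) = -11356020$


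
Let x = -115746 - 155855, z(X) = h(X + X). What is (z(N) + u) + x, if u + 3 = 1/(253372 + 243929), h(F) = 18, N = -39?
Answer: -135059989385/497301 ≈ -2.7159e+5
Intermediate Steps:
z(X) = 18
u = -1491902/497301 (u = -3 + 1/(253372 + 243929) = -3 + 1/497301 = -1491902/497301 ≈ -3.0000)
x = -271601
(z(N) + u) + x = (18 - 1491902/497301) - 271601 = 7459516/497301 - 271601 = -135059989385/497301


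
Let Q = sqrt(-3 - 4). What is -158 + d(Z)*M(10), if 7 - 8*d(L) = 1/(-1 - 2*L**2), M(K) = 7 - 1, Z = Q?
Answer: -3973/26 ≈ -152.81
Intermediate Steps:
Q = I*sqrt(7) (Q = sqrt(-7) = I*sqrt(7) ≈ 2.6458*I)
Z = I*sqrt(7) ≈ 2.6458*I
M(K) = 6
d(L) = 7/8 - 1/(8*(-1 - 2*L**2))
-158 + d(Z)*M(10) = -158 + ((4 + 7*(I*sqrt(7))**2)/(4*(1 + 2*(I*sqrt(7))**2)))*6 = -158 + ((4 + 7*(-7))/(4*(1 + 2*(-7))))*6 = -158 + ((4 - 49)/(4*(1 - 14)))*6 = -158 + ((1/4)*(-45)/(-13))*6 = -158 + ((1/4)*(-1/13)*(-45))*6 = -158 + (45/52)*6 = -158 + 135/26 = -3973/26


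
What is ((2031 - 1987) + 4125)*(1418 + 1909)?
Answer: 13870263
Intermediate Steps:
((2031 - 1987) + 4125)*(1418 + 1909) = (44 + 4125)*3327 = 4169*3327 = 13870263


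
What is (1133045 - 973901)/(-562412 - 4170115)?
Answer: -53048/1577509 ≈ -0.033628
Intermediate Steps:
(1133045 - 973901)/(-562412 - 4170115) = 159144/(-4732527) = 159144*(-1/4732527) = -53048/1577509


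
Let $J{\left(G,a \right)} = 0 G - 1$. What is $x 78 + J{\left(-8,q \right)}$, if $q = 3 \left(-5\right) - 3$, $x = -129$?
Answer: $-10063$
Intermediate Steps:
$q = -18$ ($q = -15 - 3 = -18$)
$J{\left(G,a \right)} = -1$ ($J{\left(G,a \right)} = 0 - 1 = -1$)
$x 78 + J{\left(-8,q \right)} = \left(-129\right) 78 - 1 = -10062 - 1 = -10063$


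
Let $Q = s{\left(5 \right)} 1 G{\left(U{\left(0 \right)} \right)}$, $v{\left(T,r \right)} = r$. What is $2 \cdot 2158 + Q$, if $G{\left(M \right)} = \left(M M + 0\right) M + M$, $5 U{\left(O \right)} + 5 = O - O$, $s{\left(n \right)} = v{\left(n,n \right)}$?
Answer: $4306$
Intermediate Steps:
$s{\left(n \right)} = n$
$U{\left(O \right)} = -1$ ($U{\left(O \right)} = -1 + \frac{O - O}{5} = -1 + \frac{1}{5} \cdot 0 = -1 + 0 = -1$)
$G{\left(M \right)} = M + M^{3}$ ($G{\left(M \right)} = \left(M^{2} + 0\right) M + M = M^{2} M + M = M^{3} + M = M + M^{3}$)
$Q = -10$ ($Q = 5 \cdot 1 \left(-1 + \left(-1\right)^{3}\right) = 5 \left(-1 - 1\right) = 5 \left(-2\right) = -10$)
$2 \cdot 2158 + Q = 2 \cdot 2158 - 10 = 4316 - 10 = 4306$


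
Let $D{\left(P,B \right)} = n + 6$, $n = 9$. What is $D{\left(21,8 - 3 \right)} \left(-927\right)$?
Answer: $-13905$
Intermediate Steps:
$D{\left(P,B \right)} = 15$ ($D{\left(P,B \right)} = 9 + 6 = 15$)
$D{\left(21,8 - 3 \right)} \left(-927\right) = 15 \left(-927\right) = -13905$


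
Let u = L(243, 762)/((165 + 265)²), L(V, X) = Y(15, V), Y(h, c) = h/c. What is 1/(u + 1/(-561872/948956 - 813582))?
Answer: -289074419616492540/258803717627 ≈ -1.1170e+6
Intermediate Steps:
L(V, X) = 15/V
u = 1/2995380 (u = (15/243)/((165 + 265)²) = (15*(1/243))/(430²) = (5/81)/184900 = (5/81)*(1/184900) = 1/2995380 ≈ 3.3385e-7)
1/(u + 1/(-561872/948956 - 813582)) = 1/(1/2995380 + 1/(-561872/948956 - 813582)) = 1/(1/2995380 + 1/(-561872*1/948956 - 813582)) = 1/(1/2995380 + 1/(-140468/237239 - 813582)) = 1/(1/2995380 + 1/(-193013520566/237239)) = 1/(1/2995380 - 237239/193013520566) = 1/(-258803717627/289074419616492540) = -289074419616492540/258803717627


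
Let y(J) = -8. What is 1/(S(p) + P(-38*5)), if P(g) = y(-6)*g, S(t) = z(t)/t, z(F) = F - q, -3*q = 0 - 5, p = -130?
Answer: 78/118639 ≈ 0.00065746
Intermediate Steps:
q = 5/3 (q = -(0 - 5)/3 = -1/3*(-5) = 5/3 ≈ 1.6667)
z(F) = -5/3 + F (z(F) = F - 1*5/3 = F - 5/3 = -5/3 + F)
S(t) = (-5/3 + t)/t
P(g) = -8*g
1/(S(p) + P(-38*5)) = 1/((-5/3 - 130)/(-130) - (-304)*5) = 1/(-1/130*(-395/3) - 8*(-190)) = 1/(79/78 + 1520) = 1/(118639/78) = 78/118639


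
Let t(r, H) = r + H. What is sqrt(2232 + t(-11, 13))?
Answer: sqrt(2234) ≈ 47.265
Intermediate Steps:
t(r, H) = H + r
sqrt(2232 + t(-11, 13)) = sqrt(2232 + (13 - 11)) = sqrt(2232 + 2) = sqrt(2234)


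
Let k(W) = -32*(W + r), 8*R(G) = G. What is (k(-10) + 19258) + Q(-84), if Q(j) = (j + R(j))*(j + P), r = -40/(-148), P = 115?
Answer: 1231349/74 ≈ 16640.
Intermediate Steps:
R(G) = G/8
r = 10/37 (r = -40*(-1/148) = 10/37 ≈ 0.27027)
Q(j) = 9*j*(115 + j)/8 (Q(j) = (j + j/8)*(j + 115) = (9*j/8)*(115 + j) = 9*j*(115 + j)/8)
k(W) = -320/37 - 32*W (k(W) = -32*(W + 10/37) = -32*(10/37 + W) = -320/37 - 32*W)
(k(-10) + 19258) + Q(-84) = ((-320/37 - 32*(-10)) + 19258) + (9/8)*(-84)*(115 - 84) = ((-320/37 + 320) + 19258) + (9/8)*(-84)*31 = (11520/37 + 19258) - 5859/2 = 724066/37 - 5859/2 = 1231349/74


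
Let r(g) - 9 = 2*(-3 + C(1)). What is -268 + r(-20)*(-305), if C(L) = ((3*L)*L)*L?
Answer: -3013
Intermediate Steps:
C(L) = 3*L³ (C(L) = (3*L²)*L = 3*L³)
r(g) = 9 (r(g) = 9 + 2*(-3 + 3*1³) = 9 + 2*(-3 + 3*1) = 9 + 2*(-3 + 3) = 9 + 2*0 = 9 + 0 = 9)
-268 + r(-20)*(-305) = -268 + 9*(-305) = -268 - 2745 = -3013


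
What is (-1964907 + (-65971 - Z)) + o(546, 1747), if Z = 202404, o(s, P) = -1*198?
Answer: -2233480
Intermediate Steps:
o(s, P) = -198
(-1964907 + (-65971 - Z)) + o(546, 1747) = (-1964907 + (-65971 - 1*202404)) - 198 = (-1964907 + (-65971 - 202404)) - 198 = (-1964907 - 268375) - 198 = -2233282 - 198 = -2233480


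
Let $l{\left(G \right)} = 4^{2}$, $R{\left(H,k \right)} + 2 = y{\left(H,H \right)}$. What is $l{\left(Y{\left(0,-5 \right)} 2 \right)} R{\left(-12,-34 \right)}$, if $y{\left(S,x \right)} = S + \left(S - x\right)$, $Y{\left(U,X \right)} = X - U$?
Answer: $-224$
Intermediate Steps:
$y{\left(S,x \right)} = - x + 2 S$
$R{\left(H,k \right)} = -2 + H$ ($R{\left(H,k \right)} = -2 + \left(- H + 2 H\right) = -2 + H$)
$l{\left(G \right)} = 16$
$l{\left(Y{\left(0,-5 \right)} 2 \right)} R{\left(-12,-34 \right)} = 16 \left(-2 - 12\right) = 16 \left(-14\right) = -224$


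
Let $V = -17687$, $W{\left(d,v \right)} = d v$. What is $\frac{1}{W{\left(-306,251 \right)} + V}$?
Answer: $- \frac{1}{94493} \approx -1.0583 \cdot 10^{-5}$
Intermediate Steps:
$\frac{1}{W{\left(-306,251 \right)} + V} = \frac{1}{\left(-306\right) 251 - 17687} = \frac{1}{-76806 - 17687} = \frac{1}{-94493} = - \frac{1}{94493}$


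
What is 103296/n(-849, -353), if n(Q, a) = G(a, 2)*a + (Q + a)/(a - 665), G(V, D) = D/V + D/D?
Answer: -26288832/89029 ≈ -295.28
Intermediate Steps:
G(V, D) = 1 + D/V (G(V, D) = D/V + 1 = 1 + D/V)
n(Q, a) = 2 + a + (Q + a)/(-665 + a) (n(Q, a) = ((2 + a)/a)*a + (Q + a)/(a - 665) = (2 + a) + (Q + a)/(-665 + a) = 2 + a + (Q + a)/(-665 + a))
103296/n(-849, -353) = 103296/(((-1330 - 849 + (-353)**2 - 662*(-353))/(-665 - 353))) = 103296/(((-1330 - 849 + 124609 + 233686)/(-1018))) = 103296/((-1/1018*356116)) = 103296/(-178058/509) = 103296*(-509/178058) = -26288832/89029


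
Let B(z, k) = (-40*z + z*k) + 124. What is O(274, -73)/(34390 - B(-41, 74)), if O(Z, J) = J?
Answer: -73/35660 ≈ -0.0020471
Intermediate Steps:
B(z, k) = 124 - 40*z + k*z (B(z, k) = (-40*z + k*z) + 124 = 124 - 40*z + k*z)
O(274, -73)/(34390 - B(-41, 74)) = -73/(34390 - (124 - 40*(-41) + 74*(-41))) = -73/(34390 - (124 + 1640 - 3034)) = -73/(34390 - 1*(-1270)) = -73/(34390 + 1270) = -73/35660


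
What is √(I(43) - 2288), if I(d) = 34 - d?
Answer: I*√2297 ≈ 47.927*I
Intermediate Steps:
√(I(43) - 2288) = √((34 - 1*43) - 2288) = √((34 - 43) - 2288) = √(-9 - 2288) = √(-2297) = I*√2297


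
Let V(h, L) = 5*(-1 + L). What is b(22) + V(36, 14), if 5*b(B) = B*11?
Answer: 567/5 ≈ 113.40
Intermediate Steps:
b(B) = 11*B/5 (b(B) = (B*11)/5 = (11*B)/5 = 11*B/5)
V(h, L) = -5 + 5*L
b(22) + V(36, 14) = (11/5)*22 + (-5 + 5*14) = 242/5 + (-5 + 70) = 242/5 + 65 = 567/5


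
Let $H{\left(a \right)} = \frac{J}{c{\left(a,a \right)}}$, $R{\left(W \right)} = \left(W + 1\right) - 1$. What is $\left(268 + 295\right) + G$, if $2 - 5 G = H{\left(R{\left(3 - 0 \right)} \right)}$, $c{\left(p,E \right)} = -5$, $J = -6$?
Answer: $\frac{14079}{25} \approx 563.16$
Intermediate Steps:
$R{\left(W \right)} = W$ ($R{\left(W \right)} = \left(1 + W\right) - 1 = W$)
$H{\left(a \right)} = \frac{6}{5}$ ($H{\left(a \right)} = - \frac{6}{-5} = \left(-6\right) \left(- \frac{1}{5}\right) = \frac{6}{5}$)
$G = \frac{4}{25}$ ($G = \frac{2}{5} - \frac{6}{25} = \frac{4}{25} \approx 0.16$)
$\left(268 + 295\right) + G = \left(268 + 295\right) + \frac{4}{25} = 563 + \frac{4}{25} = \frac{14079}{25}$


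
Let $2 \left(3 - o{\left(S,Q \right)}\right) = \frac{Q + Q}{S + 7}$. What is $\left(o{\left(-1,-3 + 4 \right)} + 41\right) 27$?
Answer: $\frac{2367}{2} \approx 1183.5$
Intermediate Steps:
$o{\left(S,Q \right)} = 3 - \frac{Q}{7 + S}$ ($o{\left(S,Q \right)} = 3 - \frac{\left(Q + Q\right) \frac{1}{S + 7}}{2} = 3 - \frac{2 Q \frac{1}{7 + S}}{2} = 3 - \frac{Q}{7 + S}$)
$\left(o{\left(-1,-3 + 4 \right)} + 41\right) 27 = \left(\frac{21 - \left(-3 + 4\right) + 3 \left(-1\right)}{7 - 1} + 41\right) 27 = \left(\frac{21 - 1 - 3}{6} + 41\right) 27 = \left(\frac{1}{6} \cdot 17 + 41\right) 27 = \left(\frac{17}{6} + 41\right) 27 = \frac{263}{6} \cdot 27 = \frac{2367}{2}$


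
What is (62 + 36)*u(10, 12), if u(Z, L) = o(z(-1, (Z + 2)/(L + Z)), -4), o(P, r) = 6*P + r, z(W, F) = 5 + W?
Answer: 1960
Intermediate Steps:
o(P, r) = r + 6*P
u(Z, L) = 20 (u(Z, L) = -4 + 6*(5 - 1) = -4 + 6*4 = -4 + 24 = 20)
(62 + 36)*u(10, 12) = (62 + 36)*20 = 98*20 = 1960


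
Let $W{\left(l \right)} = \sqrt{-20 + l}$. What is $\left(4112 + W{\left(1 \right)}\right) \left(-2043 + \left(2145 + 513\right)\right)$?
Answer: $2528880 + 615 i \sqrt{19} \approx 2.5289 \cdot 10^{6} + 2680.7 i$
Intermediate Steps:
$\left(4112 + W{\left(1 \right)}\right) \left(-2043 + \left(2145 + 513\right)\right) = \left(4112 + \sqrt{-20 + 1}\right) \left(-2043 + \left(2145 + 513\right)\right) = \left(4112 + \sqrt{-19}\right) \left(-2043 + 2658\right) = \left(4112 + i \sqrt{19}\right) 615 = 2528880 + 615 i \sqrt{19}$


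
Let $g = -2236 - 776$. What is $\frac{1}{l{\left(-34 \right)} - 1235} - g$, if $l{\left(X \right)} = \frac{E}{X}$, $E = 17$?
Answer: $\frac{7442650}{2471} \approx 3012.0$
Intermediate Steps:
$l{\left(X \right)} = \frac{17}{X}$
$g = -3012$ ($g = -2236 - 776 = -3012$)
$\frac{1}{l{\left(-34 \right)} - 1235} - g = \frac{1}{\frac{17}{-34} - 1235} - -3012 = \frac{1}{17 \left(- \frac{1}{34}\right) - 1235} + 3012 = \frac{1}{- \frac{1}{2} - 1235} + 3012 = \frac{1}{- \frac{2471}{2}} + 3012 = - \frac{2}{2471} + 3012 = \frac{7442650}{2471}$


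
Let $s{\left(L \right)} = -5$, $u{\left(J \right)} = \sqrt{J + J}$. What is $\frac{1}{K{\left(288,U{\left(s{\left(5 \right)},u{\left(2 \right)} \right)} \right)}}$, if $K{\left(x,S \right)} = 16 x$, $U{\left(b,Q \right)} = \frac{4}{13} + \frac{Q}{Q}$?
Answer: $\frac{1}{4608} \approx 0.00021701$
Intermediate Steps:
$u{\left(J \right)} = \sqrt{2} \sqrt{J}$ ($u{\left(J \right)} = \sqrt{2 J} = \sqrt{2} \sqrt{J}$)
$U{\left(b,Q \right)} = \frac{17}{13}$ ($U{\left(b,Q \right)} = 4 \cdot \frac{1}{13} + 1 = \frac{4}{13} + 1 = \frac{17}{13}$)
$\frac{1}{K{\left(288,U{\left(s{\left(5 \right)},u{\left(2 \right)} \right)} \right)}} = \frac{1}{16 \cdot 288} = \frac{1}{4608}$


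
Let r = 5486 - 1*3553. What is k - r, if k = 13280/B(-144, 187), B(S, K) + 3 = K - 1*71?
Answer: -205149/113 ≈ -1815.5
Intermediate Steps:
B(S, K) = -74 + K (B(S, K) = -3 + (K - 1*71) = -3 + (K - 71) = -3 + (-71 + K) = -74 + K)
r = 1933 (r = 5486 - 3553 = 1933)
k = 13280/113 (k = 13280/(-74 + 187) = 13280/113 ≈ 117.52)
k - r = 13280/113 - 1*1933 = 13280/113 - 1933 = -205149/113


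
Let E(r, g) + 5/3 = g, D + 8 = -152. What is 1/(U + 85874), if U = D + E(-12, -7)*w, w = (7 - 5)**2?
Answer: 3/257038 ≈ 1.1671e-5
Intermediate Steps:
D = -160 (D = -8 - 152 = -160)
E(r, g) = -5/3 + g
w = 4 (w = 2**2 = 4)
U = -584/3 (U = -160 + (-5/3 - 7)*4 = -160 - 26/3*4 = -160 - 104/3 = -584/3 ≈ -194.67)
1/(U + 85874) = 1/(-584/3 + 85874) = 1/(257038/3) = 3/257038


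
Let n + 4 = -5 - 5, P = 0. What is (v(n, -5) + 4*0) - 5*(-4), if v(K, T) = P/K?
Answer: 20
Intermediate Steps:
n = -14 (n = -4 + (-5 - 5) = -4 - 10 = -14)
v(K, T) = 0 (v(K, T) = 0/K = 0)
(v(n, -5) + 4*0) - 5*(-4) = (0 + 4*0) - 5*(-4) = (0 + 0) + 20 = 0 + 20 = 20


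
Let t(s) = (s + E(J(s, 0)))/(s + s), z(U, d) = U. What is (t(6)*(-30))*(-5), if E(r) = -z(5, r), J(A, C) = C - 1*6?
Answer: 25/2 ≈ 12.500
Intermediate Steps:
J(A, C) = -6 + C (J(A, C) = C - 6 = -6 + C)
E(r) = -5 (E(r) = -1*5 = -5)
t(s) = (-5 + s)/(2*s) (t(s) = (s - 5)/(s + s) = (-5 + s)/((2*s)) = (-5 + s)*(1/(2*s)) = (-5 + s)/(2*s))
(t(6)*(-30))*(-5) = (((½)*(-5 + 6)/6)*(-30))*(-5) = (((½)*(⅙)*1)*(-30))*(-5) = ((1/12)*(-30))*(-5) = -5/2*(-5) = 25/2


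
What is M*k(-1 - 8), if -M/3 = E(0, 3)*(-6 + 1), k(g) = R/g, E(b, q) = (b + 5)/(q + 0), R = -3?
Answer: 25/3 ≈ 8.3333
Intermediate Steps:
E(b, q) = (5 + b)/q
k(g) = -3/g
M = 25 (M = -3*(5 + 0)/3*(-6 + 1) = -3*(1/3)*5*(-5) = -5*(-5) = -3*(-25/3) = 25)
M*k(-1 - 8) = 25*(-3/(-1 - 8)) = 25*(-3/(-9)) = 25*(-3*(-1/9)) = 25*(1/3) = 25/3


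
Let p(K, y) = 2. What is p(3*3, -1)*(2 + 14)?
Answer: 32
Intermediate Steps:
p(3*3, -1)*(2 + 14) = 2*(2 + 14) = 2*16 = 32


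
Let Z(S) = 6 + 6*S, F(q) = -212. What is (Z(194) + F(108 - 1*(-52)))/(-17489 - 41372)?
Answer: -958/58861 ≈ -0.016276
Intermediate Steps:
(Z(194) + F(108 - 1*(-52)))/(-17489 - 41372) = ((6 + 6*194) - 212)/(-17489 - 41372) = ((6 + 1164) - 212)/(-58861) = (1170 - 212)*(-1/58861) = 958*(-1/58861) = -958/58861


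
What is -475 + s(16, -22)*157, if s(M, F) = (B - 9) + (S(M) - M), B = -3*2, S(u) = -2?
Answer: -5656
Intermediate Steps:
B = -6
s(M, F) = -17 - M (s(M, F) = (-6 - 9) + (-2 - M) = -15 + (-2 - M) = -17 - M)
-475 + s(16, -22)*157 = -475 + (-17 - 1*16)*157 = -475 + (-17 - 16)*157 = -475 - 33*157 = -475 - 5181 = -5656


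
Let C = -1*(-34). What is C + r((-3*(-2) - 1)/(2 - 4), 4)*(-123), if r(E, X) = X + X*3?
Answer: -1934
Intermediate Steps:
r(E, X) = 4*X (r(E, X) = X + 3*X = 4*X)
C = 34
C + r((-3*(-2) - 1)/(2 - 4), 4)*(-123) = 34 + (4*4)*(-123) = 34 + 16*(-123) = 34 - 1968 = -1934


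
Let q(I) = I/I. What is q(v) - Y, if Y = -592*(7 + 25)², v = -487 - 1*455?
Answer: 606209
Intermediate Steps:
v = -942 (v = -487 - 455 = -942)
Y = -606208 (Y = -592*32² = -592*1024 = -606208)
q(I) = 1
q(v) - Y = 1 - 1*(-606208) = 1 + 606208 = 606209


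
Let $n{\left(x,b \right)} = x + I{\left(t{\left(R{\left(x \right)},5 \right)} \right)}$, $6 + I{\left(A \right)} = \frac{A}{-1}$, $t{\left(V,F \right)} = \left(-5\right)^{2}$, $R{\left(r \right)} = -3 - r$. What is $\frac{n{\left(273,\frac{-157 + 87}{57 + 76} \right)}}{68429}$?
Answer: $\frac{242}{68429} \approx 0.0035365$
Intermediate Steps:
$t{\left(V,F \right)} = 25$
$I{\left(A \right)} = -6 - A$ ($I{\left(A \right)} = -6 + \frac{A}{-1} = -6 + A \left(-1\right) = -6 - A$)
$n{\left(x,b \right)} = -31 + x$ ($n{\left(x,b \right)} = x - 31 = -31 + x$)
$\frac{n{\left(273,\frac{-157 + 87}{57 + 76} \right)}}{68429} = \frac{-31 + 273}{68429} = 242 \cdot \frac{1}{68429} = \frac{242}{68429}$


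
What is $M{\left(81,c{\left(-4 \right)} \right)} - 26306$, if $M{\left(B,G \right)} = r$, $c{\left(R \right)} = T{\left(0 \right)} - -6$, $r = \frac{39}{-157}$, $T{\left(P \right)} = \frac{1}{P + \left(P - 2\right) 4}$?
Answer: $- \frac{4130081}{157} \approx -26306.0$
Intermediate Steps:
$T{\left(P \right)} = \frac{1}{-8 + 5 P}$ ($T{\left(P \right)} = \frac{1}{P + \left(-2 + P\right) 4} = \frac{1}{P + \left(-8 + 4 P\right)} = \frac{1}{-8 + 5 P}$)
$r = - \frac{39}{157}$ ($r = 39 \left(- \frac{1}{157}\right) = - \frac{39}{157} \approx -0.24841$)
$c{\left(R \right)} = \frac{47}{8}$ ($c{\left(R \right)} = \frac{1}{-8 + 5 \cdot 0} - -6 = \frac{1}{-8 + 0} + 6 = \frac{1}{-8} + 6 = - \frac{1}{8} + 6 = \frac{47}{8}$)
$M{\left(B,G \right)} = - \frac{39}{157}$
$M{\left(81,c{\left(-4 \right)} \right)} - 26306 = - \frac{39}{157} - 26306 = - \frac{4130081}{157}$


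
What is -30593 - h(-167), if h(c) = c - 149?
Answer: -30277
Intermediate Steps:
h(c) = -149 + c
-30593 - h(-167) = -30593 - (-149 - 167) = -30593 - 1*(-316) = -30593 + 316 = -30277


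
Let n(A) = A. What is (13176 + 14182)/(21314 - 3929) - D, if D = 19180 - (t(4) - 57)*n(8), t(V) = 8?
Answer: -340231862/17385 ≈ -19570.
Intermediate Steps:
D = 19572 (D = 19180 - (8 - 57)*8 = 19180 - (-49)*8 = 19180 - 1*(-392) = 19180 + 392 = 19572)
(13176 + 14182)/(21314 - 3929) - D = (13176 + 14182)/(21314 - 3929) - 1*19572 = 27358/17385 - 19572 = -340231862/17385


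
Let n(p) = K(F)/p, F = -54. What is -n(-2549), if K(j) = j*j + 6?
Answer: 2922/2549 ≈ 1.1463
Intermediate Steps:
K(j) = 6 + j² (K(j) = j² + 6 = 6 + j²)
n(p) = 2922/p (n(p) = (6 + (-54)²)/p = (6 + 2916)/p = 2922/p)
-n(-2549) = -2922/(-2549) = -2922*(-1)/2549 = -1*(-2922/2549) = 2922/2549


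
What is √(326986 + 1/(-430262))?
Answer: √60533410330716722/430262 ≈ 571.83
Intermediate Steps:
√(326986 + 1/(-430262)) = √(326986 - 1/430262) = √(140689650331/430262) = √60533410330716722/430262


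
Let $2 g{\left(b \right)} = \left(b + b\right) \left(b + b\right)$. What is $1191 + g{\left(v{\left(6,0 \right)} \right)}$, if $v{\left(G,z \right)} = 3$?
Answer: $1209$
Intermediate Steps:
$g{\left(b \right)} = 2 b^{2}$ ($g{\left(b \right)} = \frac{\left(b + b\right) \left(b + b\right)}{2} = \frac{2 b 2 b}{2} = \frac{4 b^{2}}{2} = 2 b^{2}$)
$1191 + g{\left(v{\left(6,0 \right)} \right)} = 1191 + 2 \cdot 3^{2} = 1191 + 2 \cdot 9 = 1191 + 18 = 1209$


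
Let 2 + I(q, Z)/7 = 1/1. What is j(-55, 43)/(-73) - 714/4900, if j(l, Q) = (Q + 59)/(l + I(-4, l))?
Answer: -97563/792050 ≈ -0.12318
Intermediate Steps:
I(q, Z) = -7 (I(q, Z) = -14 + 7/1 = -14 + 7*1 = -14 + 7 = -7)
j(l, Q) = (59 + Q)/(-7 + l) (j(l, Q) = (Q + 59)/(l - 7) = (59 + Q)/(-7 + l))
j(-55, 43)/(-73) - 714/4900 = ((59 + 43)/(-7 - 55))/(-73) - 714/4900 = (102/(-62))*(-1/73) - 714*1/4900 = -1/62*102*(-1/73) - 51/350 = -51/31*(-1/73) - 51/350 = 51/2263 - 51/350 = -97563/792050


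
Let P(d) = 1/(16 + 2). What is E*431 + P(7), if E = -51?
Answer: -395657/18 ≈ -21981.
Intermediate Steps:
P(d) = 1/18
E*431 + P(7) = -51*431 + 1/18 = -21981 + 1/18 = -395657/18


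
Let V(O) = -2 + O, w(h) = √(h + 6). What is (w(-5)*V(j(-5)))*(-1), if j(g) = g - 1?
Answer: 8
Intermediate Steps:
j(g) = -1 + g
w(h) = √(6 + h)
(w(-5)*V(j(-5)))*(-1) = (√(6 - 5)*(-2 + (-1 - 5)))*(-1) = (√1*(-2 - 6))*(-1) = (1*(-8))*(-1) = -8*(-1) = 8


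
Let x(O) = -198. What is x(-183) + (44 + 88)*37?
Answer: 4686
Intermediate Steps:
x(-183) + (44 + 88)*37 = -198 + (44 + 88)*37 = -198 + 132*37 = -198 + 4884 = 4686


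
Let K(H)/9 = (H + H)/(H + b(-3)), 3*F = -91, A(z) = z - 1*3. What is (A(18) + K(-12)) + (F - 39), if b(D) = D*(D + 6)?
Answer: -925/21 ≈ -44.048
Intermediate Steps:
b(D) = D*(6 + D)
A(z) = -3 + z (A(z) = z - 3 = -3 + z)
F = -91/3 (F = (⅓)*(-91) = -91/3 ≈ -30.333)
K(H) = 18*H/(-9 + H) (K(H) = 9*((H + H)/(H - 3*(6 - 3))) = 9*((2*H)/(H - 3*3)) = 9*((2*H)/(H - 9)) = 9*((2*H)/(-9 + H)) = 9*(2*H/(-9 + H)) = 18*H/(-9 + H))
(A(18) + K(-12)) + (F - 39) = ((-3 + 18) + 18*(-12)/(-9 - 12)) + (-91/3 - 39) = (15 + 18*(-12)/(-21)) - 208/3 = (15 + 18*(-12)*(-1/21)) - 208/3 = (15 + 72/7) - 208/3 = 177/7 - 208/3 = -925/21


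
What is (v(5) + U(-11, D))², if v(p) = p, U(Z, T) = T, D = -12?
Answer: 49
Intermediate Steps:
(v(5) + U(-11, D))² = (5 - 12)² = (-7)² = 49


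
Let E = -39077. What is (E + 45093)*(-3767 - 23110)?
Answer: -161692032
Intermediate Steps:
(E + 45093)*(-3767 - 23110) = (-39077 + 45093)*(-3767 - 23110) = 6016*(-26877) = -161692032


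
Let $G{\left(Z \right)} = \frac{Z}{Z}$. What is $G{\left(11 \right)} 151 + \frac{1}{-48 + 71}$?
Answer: $\frac{3474}{23} \approx 151.04$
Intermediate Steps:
$G{\left(Z \right)} = 1$
$G{\left(11 \right)} 151 + \frac{1}{-48 + 71} = 1 \cdot 151 + \frac{1}{-48 + 71} = 151 + \frac{1}{23} = \frac{3474}{23}$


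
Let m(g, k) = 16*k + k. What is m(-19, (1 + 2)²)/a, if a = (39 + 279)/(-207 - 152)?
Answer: -18309/106 ≈ -172.73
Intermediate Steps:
a = -318/359 (a = 318/(-359) = 318*(-1/359) = -318/359 ≈ -0.88579)
m(g, k) = 17*k
m(-19, (1 + 2)²)/a = (17*(1 + 2)²)/(-318/359) = (17*3²)*(-359/318) = (17*9)*(-359/318) = 153*(-359/318) = -18309/106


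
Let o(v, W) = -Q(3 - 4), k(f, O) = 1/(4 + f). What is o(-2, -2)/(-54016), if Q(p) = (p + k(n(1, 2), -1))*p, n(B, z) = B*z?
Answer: 5/324096 ≈ 1.5428e-5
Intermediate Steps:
Q(p) = p*(1/6 + p) (Q(p) = (p + 1/(4 + 1*2))*p = (p + 1/(4 + 2))*p = (p + 1/6)*p = (1/6 + p)*p = p*(1/6 + p))
o(v, W) = -5/6 (o(v, W) = -(3 - 4)*(1/6 + (3 - 4)) = -(-1)*(1/6 - 1) = -(-1)*(-5)/6 = -1*5/6 = -5/6)
o(-2, -2)/(-54016) = -5/6/(-54016) = -1/54016*(-5/6) = 5/324096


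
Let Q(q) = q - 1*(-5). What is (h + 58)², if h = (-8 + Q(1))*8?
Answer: 1764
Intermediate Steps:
Q(q) = 5 + q (Q(q) = q + 5 = 5 + q)
h = -16 (h = (-8 + (5 + 1))*8 = (-8 + 6)*8 = -2*8 = -16)
(h + 58)² = (-16 + 58)² = 42² = 1764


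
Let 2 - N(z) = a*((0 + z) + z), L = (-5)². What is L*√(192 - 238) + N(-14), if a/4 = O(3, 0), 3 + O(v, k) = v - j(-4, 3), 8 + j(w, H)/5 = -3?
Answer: 6162 + 25*I*√46 ≈ 6162.0 + 169.56*I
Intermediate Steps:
j(w, H) = -55 (j(w, H) = -40 + 5*(-3) = -40 - 15 = -55)
L = 25
O(v, k) = 52 + v (O(v, k) = -3 + (v - 1*(-55)) = -3 + (v + 55) = -3 + (55 + v) = 52 + v)
a = 220 (a = 4*(52 + 3) = 4*55 = 220)
N(z) = 2 - 440*z (N(z) = 2 - 220*((0 + z) + z) = 2 - 220*(z + z) = 2 - 220*2*z = 2 - 440*z)
L*√(192 - 238) + N(-14) = 25*√(192 - 238) + (2 - 440*(-14)) = 25*√(-46) + (2 + 6160) = 25*(I*√46) + 6162 = 25*I*√46 + 6162 = 6162 + 25*I*√46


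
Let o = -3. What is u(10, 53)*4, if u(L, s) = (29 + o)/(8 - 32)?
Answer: -13/3 ≈ -4.3333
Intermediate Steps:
u(L, s) = -13/12 (u(L, s) = (29 - 3)/(8 - 32) = 26/(-24) = 26*(-1/24) = -13/12)
u(10, 53)*4 = -13/12*4 = -13/3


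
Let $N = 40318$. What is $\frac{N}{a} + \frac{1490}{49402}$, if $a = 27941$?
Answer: $\frac{1016710963}{690170641} \approx 1.4731$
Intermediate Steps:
$\frac{N}{a} + \frac{1490}{49402} = \frac{40318}{27941} + \frac{1490}{49402} = 40318 \cdot \frac{1}{27941} + 1490 \cdot \frac{1}{49402} = \frac{40318}{27941} + \frac{745}{24701} = \frac{1016710963}{690170641}$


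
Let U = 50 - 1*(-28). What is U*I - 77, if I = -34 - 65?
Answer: -7799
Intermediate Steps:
I = -99
U = 78 (U = 50 + 28 = 78)
U*I - 77 = 78*(-99) - 77 = -7722 - 77 = -7799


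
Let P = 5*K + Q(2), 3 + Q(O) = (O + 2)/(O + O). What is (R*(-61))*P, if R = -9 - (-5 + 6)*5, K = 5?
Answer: 19642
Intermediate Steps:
Q(O) = -3 + (2 + O)/(2*O) (Q(O) = -3 + (O + 2)/(O + O) = -3 + (2 + O)/((2*O)) = -3 + (2 + O)*(1/(2*O)) = -3 + (2 + O)/(2*O))
P = 23 (P = 5*5 + (-5/2 + 1/2) = 25 + (-5/2 + ½) = 25 - 2 = 23)
R = -14 (R = -9 - 5 = -14)
(R*(-61))*P = -14*(-61)*23 = 854*23 = 19642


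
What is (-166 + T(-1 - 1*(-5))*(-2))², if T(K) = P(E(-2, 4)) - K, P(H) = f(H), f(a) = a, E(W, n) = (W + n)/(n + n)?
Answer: 100489/4 ≈ 25122.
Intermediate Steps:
E(W, n) = (W + n)/(2*n) (E(W, n) = (W + n)/((2*n)) = (W + n)*(1/(2*n)) = (W + n)/(2*n))
P(H) = H
T(K) = ¼ - K (T(K) = (½)*(-2 + 4)/4 - K = (½)*(¼)*2 - K = ¼ - K)
(-166 + T(-1 - 1*(-5))*(-2))² = (-166 + (¼ - (-1 - 1*(-5)))*(-2))² = (-166 + (¼ - (-1 + 5))*(-2))² = (-166 + (¼ - 1*4)*(-2))² = (-166 + (¼ - 4)*(-2))² = (-166 - 15/4*(-2))² = (-166 + 15/2)² = (-317/2)² = 100489/4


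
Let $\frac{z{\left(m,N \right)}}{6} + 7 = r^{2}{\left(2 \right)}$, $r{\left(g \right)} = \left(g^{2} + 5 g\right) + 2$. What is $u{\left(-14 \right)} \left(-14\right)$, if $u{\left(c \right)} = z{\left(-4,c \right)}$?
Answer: $-20916$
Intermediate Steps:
$r{\left(g \right)} = 2 + g^{2} + 5 g$
$z{\left(m,N \right)} = 1494$ ($z{\left(m,N \right)} = -42 + 6 \left(2 + 2^{2} + 5 \cdot 2\right)^{2} = -42 + 6 \left(2 + 4 + 10\right)^{2} = -42 + 6 \cdot 16^{2} = -42 + 6 \cdot 256 = -42 + 1536 = 1494$)
$u{\left(c \right)} = 1494$
$u{\left(-14 \right)} \left(-14\right) = 1494 \left(-14\right) = -20916$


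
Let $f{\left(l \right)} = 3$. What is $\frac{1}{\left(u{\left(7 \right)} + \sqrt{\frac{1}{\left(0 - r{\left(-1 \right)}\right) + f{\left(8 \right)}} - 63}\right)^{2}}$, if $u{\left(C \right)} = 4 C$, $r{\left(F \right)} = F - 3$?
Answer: $\frac{49}{4 \left(98 + i \sqrt{770}\right)^{2}} \approx 0.0010055 - 0.00061908 i$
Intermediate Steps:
$r{\left(F \right)} = -3 + F$ ($r{\left(F \right)} = F - 3 = -3 + F$)
$\frac{1}{\left(u{\left(7 \right)} + \sqrt{\frac{1}{\left(0 - r{\left(-1 \right)}\right) + f{\left(8 \right)}} - 63}\right)^{2}} = \frac{1}{\left(4 \cdot 7 + \sqrt{\frac{1}{\left(0 - \left(-3 - 1\right)\right) + 3} - 63}\right)^{2}} = \frac{1}{\left(28 + \sqrt{\frac{1}{\left(0 - -4\right) + 3} - 63}\right)^{2}} = \frac{1}{\left(28 + \sqrt{\frac{1}{\left(0 + 4\right) + 3} - 63}\right)^{2}} = \frac{1}{\left(28 + \sqrt{\frac{1}{4 + 3} - 63}\right)^{2}} = \frac{1}{\left(28 + \sqrt{\frac{1}{7} - 63}\right)^{2}} = \frac{1}{\left(28 + \sqrt{- \frac{440}{7}}\right)^{2}} = \frac{1}{\left(28 + \frac{2 i \sqrt{770}}{7}\right)^{2}}$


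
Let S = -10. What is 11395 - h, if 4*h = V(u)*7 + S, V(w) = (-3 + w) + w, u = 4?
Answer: 45555/4 ≈ 11389.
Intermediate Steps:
V(w) = -3 + 2*w
h = 25/4 (h = ((-3 + 2*4)*7 - 10)/4 = ((-3 + 8)*7 - 10)/4 = (5*7 - 10)/4 = (35 - 10)/4 = (¼)*25 = 25/4 ≈ 6.2500)
11395 - h = 11395 - 1*25/4 = 11395 - 25/4 = 45555/4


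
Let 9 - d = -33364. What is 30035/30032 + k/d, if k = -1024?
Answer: 971605287/1002257936 ≈ 0.96942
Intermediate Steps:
d = 33373 (d = 9 - 1*(-33364) = 9 + 33364 = 33373)
30035/30032 + k/d = 30035/30032 - 1024/33373 = 971605287/1002257936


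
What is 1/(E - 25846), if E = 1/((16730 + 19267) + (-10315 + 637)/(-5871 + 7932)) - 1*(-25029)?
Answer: -24726713/20201723834 ≈ -0.0012240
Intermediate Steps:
E = 618884900364/24726713 (E = 1/(35997 - 9678/2061) + 25029 = 1/(35997 - 9678*1/2061) + 25029 = 1/(35997 - 3226/687) + 25029 = 1/(24726713/687) + 25029 = 687/24726713 + 25029 = 618884900364/24726713 ≈ 25029.)
1/(E - 25846) = 1/(618884900364/24726713 - 25846) = 1/(-20201723834/24726713) = -24726713/20201723834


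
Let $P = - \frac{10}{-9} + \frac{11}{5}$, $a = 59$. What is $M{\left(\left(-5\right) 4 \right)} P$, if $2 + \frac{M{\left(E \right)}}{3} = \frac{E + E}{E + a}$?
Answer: $- \frac{17582}{585} \approx -30.055$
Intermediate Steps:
$M{\left(E \right)} = -6 + \frac{6 E}{59 + E}$ ($M{\left(E \right)} = -6 + 3 \frac{E + E}{E + 59} = -6 + 3 \frac{2 E}{59 + E} = -6 + \frac{6 E}{59 + E}$)
$P = \frac{149}{45}$ ($P = \left(-10\right) \left(- \frac{1}{9}\right) + 11 \cdot \frac{1}{5} = \frac{10}{9} + \frac{11}{5} = \frac{149}{45} \approx 3.3111$)
$M{\left(\left(-5\right) 4 \right)} P = - \frac{354}{59 - 20} \cdot \frac{149}{45} = - \frac{354}{39} \cdot \frac{149}{45} = \left(-354\right) \frac{1}{39} \cdot \frac{149}{45} = \left(- \frac{118}{13}\right) \frac{149}{45} = - \frac{17582}{585}$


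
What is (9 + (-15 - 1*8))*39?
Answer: -546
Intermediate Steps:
(9 + (-15 - 1*8))*39 = (9 + (-15 - 8))*39 = (9 - 23)*39 = -14*39 = -546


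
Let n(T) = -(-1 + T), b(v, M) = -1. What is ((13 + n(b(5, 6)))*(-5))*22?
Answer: -1650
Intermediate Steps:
n(T) = 1 - T
((13 + n(b(5, 6)))*(-5))*22 = ((13 + (1 - 1*(-1)))*(-5))*22 = ((13 + (1 + 1))*(-5))*22 = ((13 + 2)*(-5))*22 = (15*(-5))*22 = -75*22 = -1650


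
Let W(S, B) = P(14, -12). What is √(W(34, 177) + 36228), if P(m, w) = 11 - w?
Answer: √36251 ≈ 190.40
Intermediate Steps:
W(S, B) = 23 (W(S, B) = 11 - 1*(-12) = 11 + 12 = 23)
√(W(34, 177) + 36228) = √(23 + 36228) = √36251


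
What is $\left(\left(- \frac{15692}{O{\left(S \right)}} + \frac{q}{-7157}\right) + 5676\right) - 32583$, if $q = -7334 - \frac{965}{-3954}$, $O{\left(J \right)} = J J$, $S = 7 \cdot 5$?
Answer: $- \frac{933166686343751}{34666003050} \approx -26919.0$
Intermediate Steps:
$S = 35$
$O{\left(J \right)} = J^{2}$
$q = - \frac{28997671}{3954}$ ($q = -7334 - - \frac{965}{3954} = -7334 + \frac{965}{3954} = - \frac{28997671}{3954} \approx -7333.8$)
$\left(\left(- \frac{15692}{O{\left(S \right)}} + \frac{q}{-7157}\right) + 5676\right) - 32583 = \left(\left(- \frac{15692}{35^{2}} - \frac{28997671}{3954 \left(-7157\right)}\right) + 5676\right) - 32583 = \left(\left(- \frac{15692}{1225} - - \frac{28997671}{28298778}\right) + 5676\right) - 32583 = \left(\left(\left(-15692\right) \frac{1}{1225} + \frac{28997671}{28298778}\right) + 5676\right) - 32583 = \left(\left(- \frac{15692}{1225} + \frac{28997671}{28298778}\right) + 5676\right) - 32583 = \left(- \frac{408542277401}{34666003050} + 5676\right) - 32583 = \frac{196355691034399}{34666003050} - 32583 = - \frac{933166686343751}{34666003050}$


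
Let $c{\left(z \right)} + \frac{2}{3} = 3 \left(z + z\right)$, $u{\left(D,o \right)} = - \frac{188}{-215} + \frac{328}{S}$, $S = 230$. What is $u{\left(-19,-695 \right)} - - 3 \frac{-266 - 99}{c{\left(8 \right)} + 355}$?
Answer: $- \frac{2513493}{5968615} \approx -0.42112$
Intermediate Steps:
$u{\left(D,o \right)} = \frac{11376}{4945}$ ($u{\left(D,o \right)} = - \frac{188}{-215} + \frac{328}{230} = \left(-188\right) \left(- \frac{1}{215}\right) + 328 \cdot \frac{1}{230} = \frac{188}{215} + \frac{164}{115} = \frac{11376}{4945}$)
$c{\left(z \right)} = - \frac{2}{3} + 6 z$ ($c{\left(z \right)} = - \frac{2}{3} + 3 \left(z + z\right) = - \frac{2}{3} + 3 \cdot 2 z = - \frac{2}{3} + 6 z$)
$u{\left(-19,-695 \right)} - - 3 \frac{-266 - 99}{c{\left(8 \right)} + 355} = \frac{11376}{4945} - - 3 \frac{-266 - 99}{\left(- \frac{2}{3} + 6 \cdot 8\right) + 355} = \frac{11376}{4945} - - 3 \left(- \frac{365}{\left(- \frac{2}{3} + 48\right) + 355}\right) = \frac{11376}{4945} - - 3 \left(- \frac{365}{\frac{142}{3} + 355}\right) = \frac{11376}{4945} - - 3 \left(- \frac{365}{\frac{1207}{3}}\right) = \frac{11376}{4945} - - 3 \left(\left(-365\right) \frac{3}{1207}\right) = \frac{11376}{4945} - \left(-3\right) \left(- \frac{1095}{1207}\right) = \frac{11376}{4945} - \frac{3285}{1207} = - \frac{2513493}{5968615}$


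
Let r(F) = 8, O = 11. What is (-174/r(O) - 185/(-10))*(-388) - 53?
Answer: 1208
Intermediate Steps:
(-174/r(O) - 185/(-10))*(-388) - 53 = (-174/8 - 185/(-10))*(-388) - 53 = (-174*⅛ - 185*(-⅒))*(-388) - 53 = (-87/4 + 37/2)*(-388) - 53 = -13/4*(-388) - 53 = 1261 - 53 = 1208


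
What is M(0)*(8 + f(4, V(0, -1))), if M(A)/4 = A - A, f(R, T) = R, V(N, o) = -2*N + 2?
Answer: 0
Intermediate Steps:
V(N, o) = 2 - 2*N
M(A) = 0 (M(A) = 4*(A - A) = 4*0 = 0)
M(0)*(8 + f(4, V(0, -1))) = 0*(8 + 4) = 0*12 = 0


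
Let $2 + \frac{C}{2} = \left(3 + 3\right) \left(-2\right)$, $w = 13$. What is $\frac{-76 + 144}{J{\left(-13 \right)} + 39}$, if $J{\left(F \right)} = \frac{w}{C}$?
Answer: $\frac{1904}{1079} \approx 1.7646$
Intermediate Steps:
$C = -28$ ($C = -4 + 2 \left(3 + 3\right) \left(-2\right) = -4 + 2 \cdot 6 \left(-2\right) = -4 + 2 \left(-12\right) = -4 - 24 = -28$)
$J{\left(F \right)} = - \frac{13}{28}$ ($J{\left(F \right)} = \frac{13}{-28} = 13 \left(- \frac{1}{28}\right) = - \frac{13}{28}$)
$\frac{-76 + 144}{J{\left(-13 \right)} + 39} = \frac{-76 + 144}{- \frac{13}{28} + 39} = \frac{68}{\frac{1079}{28}} = 68 \cdot \frac{28}{1079} = \frac{1904}{1079}$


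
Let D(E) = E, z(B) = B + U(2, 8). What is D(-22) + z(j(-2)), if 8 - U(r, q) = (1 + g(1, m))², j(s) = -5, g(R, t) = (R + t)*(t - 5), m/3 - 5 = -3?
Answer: -83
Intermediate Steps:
m = 6 (m = 15 + 3*(-3) = 15 - 9 = 6)
g(R, t) = (-5 + t)*(R + t) (g(R, t) = (R + t)*(-5 + t) = (-5 + t)*(R + t))
U(r, q) = -56 (U(r, q) = 8 - (1 + (6² - 5*1 - 5*6 + 1*6))² = 8 - (1 + (36 - 5 - 30 + 6))² = 8 - (1 + 7)² = 8 - 1*8² = 8 - 1*64 = 8 - 64 = -56)
z(B) = -56 + B (z(B) = B - 56 = -56 + B)
D(-22) + z(j(-2)) = -22 + (-56 - 5) = -22 - 61 = -83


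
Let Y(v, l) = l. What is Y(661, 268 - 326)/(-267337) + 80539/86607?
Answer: 21536077849/23153255559 ≈ 0.93015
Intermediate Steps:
Y(661, 268 - 326)/(-267337) + 80539/86607 = (268 - 326)/(-267337) + 80539/86607 = -58*(-1/267337) + 80539*(1/86607) = 58/267337 + 80539/86607 = 21536077849/23153255559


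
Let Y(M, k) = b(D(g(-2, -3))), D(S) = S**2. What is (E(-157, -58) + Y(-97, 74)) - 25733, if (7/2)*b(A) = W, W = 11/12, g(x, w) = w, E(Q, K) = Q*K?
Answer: -698323/42 ≈ -16627.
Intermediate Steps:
E(Q, K) = K*Q
W = 11/12 (W = 11*(1/12) = 11/12 ≈ 0.91667)
b(A) = 11/42 (b(A) = (2/7)*(11/12) = 11/42)
Y(M, k) = 11/42
(E(-157, -58) + Y(-97, 74)) - 25733 = (-58*(-157) + 11/42) - 25733 = (9106 + 11/42) - 25733 = 382463/42 - 25733 = -698323/42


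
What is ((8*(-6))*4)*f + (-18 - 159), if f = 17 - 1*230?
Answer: 40719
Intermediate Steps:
f = -213 (f = 17 - 230 = -213)
((8*(-6))*4)*f + (-18 - 159) = ((8*(-6))*4)*(-213) + (-18 - 159) = -48*4*(-213) - 177 = -192*(-213) - 177 = 40896 - 177 = 40719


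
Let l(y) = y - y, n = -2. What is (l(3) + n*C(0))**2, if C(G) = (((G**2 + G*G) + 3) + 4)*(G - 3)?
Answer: 1764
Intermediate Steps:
l(y) = 0
C(G) = (-3 + G)*(7 + 2*G**2) (C(G) = (((G**2 + G**2) + 3) + 4)*(-3 + G) = ((2*G**2 + 3) + 4)*(-3 + G) = ((3 + 2*G**2) + 4)*(-3 + G) = (7 + 2*G**2)*(-3 + G) = (-3 + G)*(7 + 2*G**2))
(l(3) + n*C(0))**2 = (0 - 2*(-21 - 6*0**2 + 2*0**3 + 7*0))**2 = (0 - 2*(-21 - 6*0 + 2*0 + 0))**2 = (0 - 2*(-21 + 0 + 0 + 0))**2 = (0 - 2*(-21))**2 = (0 + 42)**2 = 42**2 = 1764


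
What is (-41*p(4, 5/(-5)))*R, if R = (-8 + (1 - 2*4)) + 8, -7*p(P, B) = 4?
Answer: -164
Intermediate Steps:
p(P, B) = -4/7 (p(P, B) = -⅐*4 = -4/7)
R = -7 (R = (-8 + (1 - 8)) + 8 = (-8 - 7) + 8 = -15 + 8 = -7)
(-41*p(4, 5/(-5)))*R = -41*(-4/7)*(-7) = (164/7)*(-7) = -164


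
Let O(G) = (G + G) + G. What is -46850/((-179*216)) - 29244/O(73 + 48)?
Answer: -185613911/2339172 ≈ -79.350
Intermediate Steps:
O(G) = 3*G (O(G) = 2*G + G = 3*G)
-46850/((-179*216)) - 29244/O(73 + 48) = -46850/((-179*216)) - 29244*1/(3*(73 + 48)) = -46850/(-38664) - 29244/(3*121) = -46850*(-1/38664) - 29244/363 = 23425/19332 - 29244*1/363 = 23425/19332 - 9748/121 = -185613911/2339172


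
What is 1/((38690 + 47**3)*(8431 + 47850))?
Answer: 1/8020774153 ≈ 1.2468e-10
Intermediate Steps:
1/((38690 + 47**3)*(8431 + 47850)) = 1/((38690 + 103823)*56281) = (1/56281)/142513 = (1/142513)*(1/56281) = 1/8020774153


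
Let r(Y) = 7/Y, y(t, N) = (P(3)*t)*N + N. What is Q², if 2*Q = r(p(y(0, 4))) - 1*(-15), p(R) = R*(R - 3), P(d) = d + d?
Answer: 4489/64 ≈ 70.141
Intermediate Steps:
P(d) = 2*d
y(t, N) = N + 6*N*t (y(t, N) = ((2*3)*t)*N + N = (6*t)*N + N = 6*N*t + N = N + 6*N*t)
p(R) = R*(-3 + R)
Q = 67/8 (Q = (7/(((4*(1 + 6*0))*(-3 + 4*(1 + 6*0)))) - 1*(-15))/2 = (7/(((4*(1 + 0))*(-3 + 4*(1 + 0)))) + 15)/2 = (7/(((4*1)*(-3 + 4*1))) + 15)/2 = (7/((4*(-3 + 4))) + 15)/2 = (7/((4*1)) + 15)/2 = (7/4 + 15)/2 = (½)*(67/4) = 67/8 ≈ 8.3750)
Q² = (67/8)² = 4489/64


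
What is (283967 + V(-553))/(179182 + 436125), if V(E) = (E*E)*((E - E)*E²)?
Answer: 283967/615307 ≈ 0.46150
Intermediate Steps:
V(E) = 0 (V(E) = E²*(0*E²) = E²*0 = 0)
(283967 + V(-553))/(179182 + 436125) = (283967 + 0)/(179182 + 436125) = 283967/615307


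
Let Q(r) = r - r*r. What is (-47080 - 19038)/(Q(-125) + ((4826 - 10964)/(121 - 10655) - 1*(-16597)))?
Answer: -174121753/2232109 ≈ -78.008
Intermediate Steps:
Q(r) = r - r²
(-47080 - 19038)/(Q(-125) + ((4826 - 10964)/(121 - 10655) - 1*(-16597))) = (-47080 - 19038)/(-125*(1 - 1*(-125)) + ((4826 - 10964)/(121 - 10655) - 1*(-16597))) = -66118/(-125*(1 + 125) + (-6138/(-10534) + 16597)) = -66118/(-125*126 + (-6138*(-1/10534) + 16597)) = -66118/(-15750 + (3069/5267 + 16597)) = -66118/(-15750 + 87419468/5267) = -66118/4464218/5267 = -66118*5267/4464218 = -174121753/2232109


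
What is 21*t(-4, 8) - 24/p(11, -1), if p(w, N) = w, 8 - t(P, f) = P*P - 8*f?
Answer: 12912/11 ≈ 1173.8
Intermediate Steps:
t(P, f) = 8 - P² + 8*f (t(P, f) = 8 - (P*P - 8*f) = 8 - (P² - 8*f) = 8 + (-P² + 8*f) = 8 - P² + 8*f)
21*t(-4, 8) - 24/p(11, -1) = 21*(8 - 1*(-4)² + 8*8) - 24/11 = 21*(8 - 1*16 + 64) - 24*1/11 = 21*(8 - 16 + 64) - 24/11 = 21*56 - 24/11 = 1176 - 24/11 = 12912/11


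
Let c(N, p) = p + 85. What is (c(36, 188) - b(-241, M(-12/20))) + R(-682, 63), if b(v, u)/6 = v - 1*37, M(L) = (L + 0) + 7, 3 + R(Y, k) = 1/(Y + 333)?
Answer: 676361/349 ≈ 1938.0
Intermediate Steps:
c(N, p) = 85 + p
R(Y, k) = -3 + 1/(333 + Y) (R(Y, k) = -3 + 1/(Y + 333) = -3 + 1/(333 + Y))
M(L) = 7 + L (M(L) = L + 7 = 7 + L)
b(v, u) = -222 + 6*v (b(v, u) = 6*(v - 1*37) = 6*(v - 37) = 6*(-37 + v) = -222 + 6*v)
(c(36, 188) - b(-241, M(-12/20))) + R(-682, 63) = ((85 + 188) - (-222 + 6*(-241))) + (-998 - 3*(-682))/(333 - 682) = (273 - (-222 - 1446)) + (-998 + 2046)/(-349) = (273 - 1*(-1668)) - 1/349*1048 = (273 + 1668) - 1048/349 = 1941 - 1048/349 = 676361/349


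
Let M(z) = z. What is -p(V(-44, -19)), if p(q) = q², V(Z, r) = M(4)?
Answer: -16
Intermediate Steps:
V(Z, r) = 4
-p(V(-44, -19)) = -1*4² = -1*16 = -16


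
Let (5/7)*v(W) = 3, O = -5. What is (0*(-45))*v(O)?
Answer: 0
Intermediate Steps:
v(W) = 21/5 (v(W) = (7/5)*3 = 21/5)
(0*(-45))*v(O) = (0*(-45))*(21/5) = 0*(21/5) = 0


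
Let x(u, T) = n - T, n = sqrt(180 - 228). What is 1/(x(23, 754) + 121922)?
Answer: 7573/917605267 - I*sqrt(3)/3670421068 ≈ 8.253e-6 - 4.7189e-10*I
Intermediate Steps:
n = 4*I*sqrt(3) (n = sqrt(-48) = 4*I*sqrt(3) ≈ 6.9282*I)
x(u, T) = -T + 4*I*sqrt(3) (x(u, T) = 4*I*sqrt(3) - T = -T + 4*I*sqrt(3))
1/(x(23, 754) + 121922) = 1/((-1*754 + 4*I*sqrt(3)) + 121922) = 1/((-754 + 4*I*sqrt(3)) + 121922) = 1/(121168 + 4*I*sqrt(3))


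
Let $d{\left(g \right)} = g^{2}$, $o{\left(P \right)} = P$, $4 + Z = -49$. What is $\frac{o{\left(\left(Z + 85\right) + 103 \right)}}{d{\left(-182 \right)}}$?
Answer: $\frac{135}{33124} \approx 0.0040756$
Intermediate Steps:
$Z = -53$ ($Z = -4 - 49 = -53$)
$\frac{o{\left(\left(Z + 85\right) + 103 \right)}}{d{\left(-182 \right)}} = \frac{\left(-53 + 85\right) + 103}{\left(-182\right)^{2}} = \frac{32 + 103}{33124} = 135 \cdot \frac{1}{33124} = \frac{135}{33124}$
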